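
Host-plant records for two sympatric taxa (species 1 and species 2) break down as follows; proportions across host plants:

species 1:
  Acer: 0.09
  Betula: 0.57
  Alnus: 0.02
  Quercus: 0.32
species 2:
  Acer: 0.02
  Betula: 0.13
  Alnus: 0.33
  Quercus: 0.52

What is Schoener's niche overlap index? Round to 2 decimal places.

Σ|p₁ᵢ − p₂ᵢ| = 0.07 + 0.44 + 0.31 + 0.20 = 1.02
D = 1 − ½ × 1.02 = 1 − 0.510 = 0.4900

0.49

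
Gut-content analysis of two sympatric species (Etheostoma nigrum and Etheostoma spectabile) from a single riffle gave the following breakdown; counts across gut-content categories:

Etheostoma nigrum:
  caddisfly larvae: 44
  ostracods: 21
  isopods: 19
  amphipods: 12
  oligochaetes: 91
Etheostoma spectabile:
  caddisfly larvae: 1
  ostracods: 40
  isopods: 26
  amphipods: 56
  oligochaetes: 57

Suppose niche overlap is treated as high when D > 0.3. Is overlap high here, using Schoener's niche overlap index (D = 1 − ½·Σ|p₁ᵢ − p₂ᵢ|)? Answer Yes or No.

Yes

Proportions for Etheostoma nigrum (n=187): 44/187=0.2353, 21/187=0.1123, 19/187=0.1016, 12/187=0.0642, 91/187=0.4866
Proportions for Etheostoma spectabile (n=180): 1/180=0.0056, 40/180=0.2222, 26/180=0.1444, 56/180=0.3111, 57/180=0.3167
Σ|p₁ᵢ − p₂ᵢ| = 0.2297 + 0.1099 + 0.0428 + 0.2469 + 0.1699 = 0.7992
D = 1 − ½ × 0.7992 = 1 − 0.39960 = 0.60040
D = 0.60040 > 0.3 → Yes.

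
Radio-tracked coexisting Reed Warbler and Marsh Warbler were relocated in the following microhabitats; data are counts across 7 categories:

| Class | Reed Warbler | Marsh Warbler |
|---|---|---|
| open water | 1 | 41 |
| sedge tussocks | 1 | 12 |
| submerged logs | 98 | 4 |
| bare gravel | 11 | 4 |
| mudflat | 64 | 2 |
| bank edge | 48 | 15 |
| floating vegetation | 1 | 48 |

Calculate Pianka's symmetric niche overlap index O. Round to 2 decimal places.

Proportions for Reed Warbler (n=224): 1/224=0.0045, 1/224=0.0045, 98/224=0.4375, 11/224=0.0491, 64/224=0.2857, 48/224=0.2143, 1/224=0.0045
Proportions for Marsh Warbler (n=126): 41/126=0.3254, 12/126=0.0952, 4/126=0.0317, 4/126=0.0317, 2/126=0.0159, 15/126=0.1190, 48/126=0.3810
Σ p₁ᵢp₂ᵢ = 0.001464 + 0.000428 + 0.013869 + 0.001556 + 0.004543 + 0.025502 + 0.001715 = 0.049077
Σp_1ᵢ² = 0.0045² + 0.0045² + 0.4375² + 0.0491² + 0.2857² + 0.2143² + 0.0045² = 0.000020 + 0.000020 + 0.191406 + 0.002411 + 0.081624 + 0.045924 + 0.000020 = 0.321425
Σp_2ᵢ² = 0.3254² + 0.0952² + 0.0317² + 0.0317² + 0.0159² + 0.1190² + 0.3810² = 0.105885 + 0.009063 + 0.001005 + 0.001005 + 0.000253 + 0.014161 + 0.145161 = 0.276533
O = 0.049077 / √(0.321425 × 0.276533) = 0.049077 / 0.2981352 = 0.1646

0.16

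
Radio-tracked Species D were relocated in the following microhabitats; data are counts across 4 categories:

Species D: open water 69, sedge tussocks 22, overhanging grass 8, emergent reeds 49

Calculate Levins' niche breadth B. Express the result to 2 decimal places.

2.84

Proportions for Species D (n=148): 69/148=0.4662, 22/148=0.1486, 8/148=0.0541, 49/148=0.3311
Σpᵢ² = 0.4662² + 0.1486² + 0.0541² + 0.3311² = 0.217342 + 0.022082 + 0.002927 + 0.109627 = 0.351978
B = 1 / 0.351978 = 2.8411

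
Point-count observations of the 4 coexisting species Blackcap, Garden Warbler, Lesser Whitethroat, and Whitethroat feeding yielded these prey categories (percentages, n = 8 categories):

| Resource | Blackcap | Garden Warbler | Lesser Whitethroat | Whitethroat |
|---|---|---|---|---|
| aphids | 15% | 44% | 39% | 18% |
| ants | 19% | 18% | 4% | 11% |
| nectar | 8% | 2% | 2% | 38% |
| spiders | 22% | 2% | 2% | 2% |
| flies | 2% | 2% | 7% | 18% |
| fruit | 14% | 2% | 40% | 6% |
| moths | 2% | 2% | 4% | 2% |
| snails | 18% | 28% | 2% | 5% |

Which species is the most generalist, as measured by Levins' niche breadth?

Blackcap

Convert percentages to proportions (divide by 100).
Σp_Blacᵢ² = 0.15² + 0.19² + 0.08² + 0.22² + 0.02² + 0.14² + 0.02² + 0.18² = 0.0225 + 0.0361 + 0.0064 + 0.0484 + 0.0004 + 0.0196 + 0.0004 + 0.0324 = 0.1662
B_Blac = 1 / 0.1662 = 6.0168
Σp_Gardᵢ² = 0.44² + 0.18² + 0.02² + 0.02² + 0.02² + 0.02² + 0.02² + 0.28² = 0.1936 + 0.0324 + 0.0004 + 0.0004 + 0.0004 + 0.0004 + 0.0004 + 0.0784 = 0.3064
B_Gard = 1 / 0.3064 = 3.2637
Σp_Lessᵢ² = 0.39² + 0.04² + 0.02² + 0.02² + 0.07² + 0.40² + 0.04² + 0.02² = 0.1521 + 0.0016 + 0.0004 + 0.0004 + 0.0049 + 0.1600 + 0.0016 + 0.0004 = 0.3214
B_Less = 1 / 0.3214 = 3.1114
Σp_Whitᵢ² = 0.18² + 0.11² + 0.38² + 0.02² + 0.18² + 0.06² + 0.02² + 0.05² = 0.0324 + 0.0121 + 0.1444 + 0.0004 + 0.0324 + 0.0036 + 0.0004 + 0.0025 = 0.2282
B_Whit = 1 / 0.2282 = 4.3821
Highest B → broadest niche (most generalist): Blackcap (B = 6.02).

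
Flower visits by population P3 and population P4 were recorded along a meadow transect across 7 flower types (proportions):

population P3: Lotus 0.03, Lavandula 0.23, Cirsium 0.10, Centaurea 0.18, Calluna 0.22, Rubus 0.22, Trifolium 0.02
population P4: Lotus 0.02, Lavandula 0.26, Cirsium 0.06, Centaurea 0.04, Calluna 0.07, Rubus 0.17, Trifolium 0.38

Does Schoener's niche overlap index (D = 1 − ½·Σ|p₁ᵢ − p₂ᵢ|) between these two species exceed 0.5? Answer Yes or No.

Σ|p₁ᵢ − p₂ᵢ| = 0.01 + 0.03 + 0.04 + 0.14 + 0.15 + 0.05 + 0.36 = 0.78
D = 1 − ½ × 0.78 = 1 − 0.390 = 0.6100
D = 0.6100 > 0.5 → Yes.

Yes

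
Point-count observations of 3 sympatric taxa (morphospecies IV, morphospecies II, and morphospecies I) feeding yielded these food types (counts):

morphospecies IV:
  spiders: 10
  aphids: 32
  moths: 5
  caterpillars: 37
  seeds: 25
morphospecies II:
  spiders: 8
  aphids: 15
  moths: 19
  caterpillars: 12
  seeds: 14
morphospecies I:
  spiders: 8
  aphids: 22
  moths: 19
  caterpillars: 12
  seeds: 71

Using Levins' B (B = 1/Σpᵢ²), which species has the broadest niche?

morphospecies II

Proportions for morphospecies IV (n=109): 10/109=0.0917, 32/109=0.2936, 5/109=0.0459, 37/109=0.3394, 25/109=0.2294
Proportions for morphospecies II (n=68): 8/68=0.1176, 15/68=0.2206, 19/68=0.2794, 12/68=0.1765, 14/68=0.2059
Proportions for morphospecies I (n=132): 8/132=0.0606, 22/132=0.1667, 19/132=0.1439, 12/132=0.0909, 71/132=0.5379
Σp_IVᵢ² = 0.0917² + 0.2936² + 0.0459² + 0.3394² + 0.2294² = 0.008409 + 0.086201 + 0.002107 + 0.115192 + 0.052624 = 0.264533
B_IV = 1 / 0.264533 = 3.7802
Σp_IIᵢ² = 0.1176² + 0.2206² + 0.2794² + 0.1765² + 0.2059² = 0.013830 + 0.048664 + 0.078064 + 0.031152 + 0.042395 = 0.214105
B_II = 1 / 0.214105 = 4.6706
Σp_Iᵢ² = 0.0606² + 0.1667² + 0.1439² + 0.0909² + 0.5379² = 0.003672 + 0.027789 + 0.020707 + 0.008263 + 0.289336 = 0.349767
B_I = 1 / 0.349767 = 2.8590
Highest B → broadest niche (most generalist): morphospecies II (B = 4.67).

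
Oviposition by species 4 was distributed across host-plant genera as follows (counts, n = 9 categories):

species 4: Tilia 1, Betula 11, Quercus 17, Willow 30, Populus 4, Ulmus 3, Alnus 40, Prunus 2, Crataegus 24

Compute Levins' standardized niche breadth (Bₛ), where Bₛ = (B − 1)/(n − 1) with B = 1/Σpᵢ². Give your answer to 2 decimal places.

0.49

Proportions for species 4 (n=132): 1/132=0.0076, 11/132=0.0833, 17/132=0.1288, 30/132=0.2273, 4/132=0.0303, 3/132=0.0227, 40/132=0.3030, 2/132=0.0152, 24/132=0.1818
Σpᵢ² = 0.0076² + 0.0833² + 0.1288² + 0.2273² + 0.0303² + 0.0227² + 0.3030² + 0.0152² + 0.1818² = 0.000058 + 0.006939 + 0.016589 + 0.051665 + 0.000918 + 0.000515 + 0.091809 + 0.000231 + 0.033051 = 0.201775
B = 1 / 0.201775 = 4.9560
Bₛ = (B − 1)/(n − 1) = (4.9560 − 1)/(9 − 1) = 3.9560/8 = 0.4945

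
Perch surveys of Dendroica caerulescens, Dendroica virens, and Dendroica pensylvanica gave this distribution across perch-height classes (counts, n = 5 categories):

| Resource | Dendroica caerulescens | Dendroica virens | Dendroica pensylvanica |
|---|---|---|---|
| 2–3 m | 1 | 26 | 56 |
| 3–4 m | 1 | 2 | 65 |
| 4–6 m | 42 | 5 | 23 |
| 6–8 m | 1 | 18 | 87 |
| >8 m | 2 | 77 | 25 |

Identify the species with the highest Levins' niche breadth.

Dendroica pensylvanica

Proportions for Dendroica caerulescens (n=47): 1/47=0.0213, 1/47=0.0213, 42/47=0.8936, 1/47=0.0213, 2/47=0.0426
Proportions for Dendroica virens (n=128): 26/128=0.2031, 2/128=0.0156, 5/128=0.0391, 18/128=0.1406, 77/128=0.6016
Proportions for Dendroica pensylvanica (n=256): 56/256=0.2188, 65/256=0.2539, 23/256=0.0898, 87/256=0.3398, 25/256=0.0977
Σp_caerᵢ² = 0.0213² + 0.0213² + 0.8936² + 0.0213² + 0.0426² = 0.000454 + 0.000454 + 0.798521 + 0.000454 + 0.001815 = 0.801698
B_caer = 1 / 0.801698 = 1.2474
Σp_vireᵢ² = 0.2031² + 0.0156² + 0.0391² + 0.1406² + 0.6016² = 0.041250 + 0.000243 + 0.001529 + 0.019768 + 0.361923 = 0.424713
B_vire = 1 / 0.424713 = 2.3545
Σp_pensᵢ² = 0.2188² + 0.2539² + 0.0898² + 0.3398² + 0.0977² = 0.047873 + 0.064465 + 0.008064 + 0.115464 + 0.009545 = 0.245411
B_pens = 1 / 0.245411 = 4.0748
Highest B → broadest niche (most generalist): Dendroica pensylvanica (B = 4.07).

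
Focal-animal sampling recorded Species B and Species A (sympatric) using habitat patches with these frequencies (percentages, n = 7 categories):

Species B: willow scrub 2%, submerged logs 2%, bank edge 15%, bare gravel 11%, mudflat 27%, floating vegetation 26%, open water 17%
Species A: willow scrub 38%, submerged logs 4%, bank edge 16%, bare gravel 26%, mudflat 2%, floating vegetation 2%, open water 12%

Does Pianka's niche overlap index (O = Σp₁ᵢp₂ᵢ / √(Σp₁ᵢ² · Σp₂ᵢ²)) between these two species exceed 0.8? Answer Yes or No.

No

Convert percentages to proportions (divide by 100).
Σ p₁ᵢp₂ᵢ = 0.0076 + 0.0008 + 0.0240 + 0.0286 + 0.0054 + 0.0052 + 0.0204 = 0.0920
Σp_1ᵢ² = 0.02² + 0.02² + 0.15² + 0.11² + 0.27² + 0.26² + 0.17² = 0.0004 + 0.0004 + 0.0225 + 0.0121 + 0.0729 + 0.0676 + 0.0289 = 0.2048
Σp_2ᵢ² = 0.38² + 0.04² + 0.16² + 0.26² + 0.02² + 0.02² + 0.12² = 0.1444 + 0.0016 + 0.0256 + 0.0676 + 0.0004 + 0.0004 + 0.0144 = 0.2544
O = 0.0920 / √(0.2048 × 0.2544) = 0.0920 / 0.22826 = 0.4030
O = 0.4030 < 0.8 → No.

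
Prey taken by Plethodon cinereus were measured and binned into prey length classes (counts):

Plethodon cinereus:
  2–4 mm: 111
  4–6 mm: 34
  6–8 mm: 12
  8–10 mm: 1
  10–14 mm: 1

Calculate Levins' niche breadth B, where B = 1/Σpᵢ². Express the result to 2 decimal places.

1.86

Proportions for Plethodon cinereus (n=159): 111/159=0.6981, 34/159=0.2138, 12/159=0.0755, 1/159=0.0063, 1/159=0.0063
Σpᵢ² = 0.6981² + 0.2138² + 0.0755² + 0.0063² + 0.0063² = 0.487344 + 0.045710 + 0.005700 + 0.000040 + 0.000040 = 0.538834
B = 1 / 0.538834 = 1.8559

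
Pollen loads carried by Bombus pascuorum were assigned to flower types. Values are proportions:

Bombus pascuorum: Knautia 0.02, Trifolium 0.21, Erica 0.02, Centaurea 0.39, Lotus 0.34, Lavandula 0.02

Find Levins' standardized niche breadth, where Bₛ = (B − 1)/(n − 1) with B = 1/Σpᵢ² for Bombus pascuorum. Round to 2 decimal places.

0.44

Σpᵢ² = 0.02² + 0.21² + 0.02² + 0.39² + 0.34² + 0.02² = 0.0004 + 0.0441 + 0.0004 + 0.1521 + 0.1156 + 0.0004 = 0.3130
B = 1 / 0.3130 = 3.1949
Bₛ = (B − 1)/(n − 1) = (3.1949 − 1)/(6 − 1) = 2.1949/5 = 0.4390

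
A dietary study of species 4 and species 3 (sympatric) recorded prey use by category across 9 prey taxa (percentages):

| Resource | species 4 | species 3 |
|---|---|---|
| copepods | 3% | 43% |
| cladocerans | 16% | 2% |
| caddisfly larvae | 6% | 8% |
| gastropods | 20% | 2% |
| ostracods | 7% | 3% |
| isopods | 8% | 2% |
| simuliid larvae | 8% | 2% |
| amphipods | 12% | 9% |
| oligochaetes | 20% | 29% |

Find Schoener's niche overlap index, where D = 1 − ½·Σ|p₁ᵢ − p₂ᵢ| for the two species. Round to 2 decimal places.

0.49

Convert percentages to proportions (divide by 100).
Σ|p₁ᵢ − p₂ᵢ| = 0.40 + 0.14 + 0.02 + 0.18 + 0.04 + 0.06 + 0.06 + 0.03 + 0.09 = 1.02
D = 1 − ½ × 1.02 = 1 − 0.510 = 0.4900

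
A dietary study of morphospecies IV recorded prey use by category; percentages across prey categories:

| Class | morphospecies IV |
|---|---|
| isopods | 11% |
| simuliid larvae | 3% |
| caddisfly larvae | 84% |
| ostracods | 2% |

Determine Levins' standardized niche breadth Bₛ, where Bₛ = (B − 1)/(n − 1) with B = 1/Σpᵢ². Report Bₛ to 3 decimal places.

0.130

Convert percentages to proportions (divide by 100).
Σpᵢ² = 0.11² + 0.03² + 0.84² + 0.02² = 0.0121 + 0.0009 + 0.7056 + 0.0004 = 0.7190
B = 1 / 0.7190 = 1.39082
Bₛ = (B − 1)/(n − 1) = (1.39082 − 1)/(4 − 1) = 0.39082/3 = 0.13027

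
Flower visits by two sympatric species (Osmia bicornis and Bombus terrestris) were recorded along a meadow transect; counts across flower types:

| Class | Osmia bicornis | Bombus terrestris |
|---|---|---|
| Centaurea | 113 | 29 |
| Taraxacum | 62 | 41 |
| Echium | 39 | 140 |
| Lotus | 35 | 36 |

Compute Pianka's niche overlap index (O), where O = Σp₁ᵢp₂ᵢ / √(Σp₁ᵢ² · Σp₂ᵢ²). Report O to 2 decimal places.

Proportions for Osmia bicornis (n=249): 113/249=0.4538, 62/249=0.2490, 39/249=0.1566, 35/249=0.1406
Proportions for Bombus terrestris (n=246): 29/246=0.1179, 41/246=0.1667, 140/246=0.5691, 36/246=0.1463
Σ p₁ᵢp₂ᵢ = 0.053503 + 0.041508 + 0.089121 + 0.020570 = 0.204702
Σp_1ᵢ² = 0.4538² + 0.2490² + 0.1566² + 0.1406² = 0.205934 + 0.062001 + 0.024524 + 0.019768 = 0.312227
Σp_2ᵢ² = 0.1179² + 0.1667² + 0.5691² + 0.1463² = 0.013900 + 0.027789 + 0.323875 + 0.021404 = 0.386968
O = 0.204702 / √(0.312227 × 0.386968) = 0.204702 / 0.3475944 = 0.5889

0.59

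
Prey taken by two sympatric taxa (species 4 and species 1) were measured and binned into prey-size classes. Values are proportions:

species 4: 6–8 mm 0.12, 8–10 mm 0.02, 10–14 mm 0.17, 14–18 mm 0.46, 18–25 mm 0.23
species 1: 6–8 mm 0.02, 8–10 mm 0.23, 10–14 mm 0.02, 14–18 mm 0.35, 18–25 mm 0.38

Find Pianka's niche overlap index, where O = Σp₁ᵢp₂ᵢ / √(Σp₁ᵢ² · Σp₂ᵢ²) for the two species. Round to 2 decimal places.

Σ p₁ᵢp₂ᵢ = 0.0024 + 0.0046 + 0.0034 + 0.1610 + 0.0874 = 0.2588
Σp_1ᵢ² = 0.12² + 0.02² + 0.17² + 0.46² + 0.23² = 0.0144 + 0.0004 + 0.0289 + 0.2116 + 0.0529 = 0.3082
Σp_2ᵢ² = 0.02² + 0.23² + 0.02² + 0.35² + 0.38² = 0.0004 + 0.0529 + 0.0004 + 0.1225 + 0.1444 = 0.3206
O = 0.2588 / √(0.3082 × 0.3206) = 0.2588 / 0.31434 = 0.8233

0.82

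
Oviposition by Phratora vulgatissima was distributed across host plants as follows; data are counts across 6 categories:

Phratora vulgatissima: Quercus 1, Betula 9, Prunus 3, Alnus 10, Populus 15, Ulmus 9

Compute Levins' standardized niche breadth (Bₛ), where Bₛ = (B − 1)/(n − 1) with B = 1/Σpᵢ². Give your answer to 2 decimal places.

0.69

Proportions for Phratora vulgatissima (n=47): 1/47=0.0213, 9/47=0.1915, 3/47=0.0638, 10/47=0.2128, 15/47=0.3191, 9/47=0.1915
Σpᵢ² = 0.0213² + 0.1915² + 0.0638² + 0.2128² + 0.3191² + 0.1915² = 0.000454 + 0.036672 + 0.004070 + 0.045284 + 0.101825 + 0.036672 = 0.224977
B = 1 / 0.224977 = 4.4449
Bₛ = (B − 1)/(n − 1) = (4.4449 − 1)/(6 − 1) = 3.4449/5 = 0.6890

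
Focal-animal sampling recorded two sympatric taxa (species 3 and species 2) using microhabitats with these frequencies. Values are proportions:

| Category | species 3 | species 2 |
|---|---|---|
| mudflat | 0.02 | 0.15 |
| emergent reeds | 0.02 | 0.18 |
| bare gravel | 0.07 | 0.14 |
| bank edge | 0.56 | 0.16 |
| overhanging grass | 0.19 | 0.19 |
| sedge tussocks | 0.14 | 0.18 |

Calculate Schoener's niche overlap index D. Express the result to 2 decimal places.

0.60

Σ|p₁ᵢ − p₂ᵢ| = 0.13 + 0.16 + 0.07 + 0.40 + 0.00 + 0.04 = 0.80
D = 1 − ½ × 0.80 = 1 − 0.400 = 0.6000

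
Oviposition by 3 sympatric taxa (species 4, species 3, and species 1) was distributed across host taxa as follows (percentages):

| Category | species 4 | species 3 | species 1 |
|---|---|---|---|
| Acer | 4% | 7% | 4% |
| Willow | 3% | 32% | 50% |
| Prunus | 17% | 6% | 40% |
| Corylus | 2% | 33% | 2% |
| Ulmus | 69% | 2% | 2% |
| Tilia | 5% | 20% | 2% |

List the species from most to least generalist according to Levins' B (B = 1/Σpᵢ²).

Convert percentages to proportions (divide by 100).
Σp_4ᵢ² = 0.04² + 0.03² + 0.17² + 0.02² + 0.69² + 0.05² = 0.0016 + 0.0009 + 0.0289 + 0.0004 + 0.4761 + 0.0025 = 0.5104
B_4 = 1 / 0.5104 = 1.9592
Σp_3ᵢ² = 0.07² + 0.32² + 0.06² + 0.33² + 0.02² + 0.20² = 0.0049 + 0.1024 + 0.0036 + 0.1089 + 0.0004 + 0.0400 = 0.2602
B_3 = 1 / 0.2602 = 3.8432
Σp_1ᵢ² = 0.04² + 0.50² + 0.40² + 0.02² + 0.02² + 0.02² = 0.0016 + 0.2500 + 0.1600 + 0.0004 + 0.0004 + 0.0004 = 0.4128
B_1 = 1 / 0.4128 = 2.4225
Ranking by B (broadest → narrowest): species 3 (3.84) > species 1 (2.42) > species 4 (1.96)

species 3 > species 1 > species 4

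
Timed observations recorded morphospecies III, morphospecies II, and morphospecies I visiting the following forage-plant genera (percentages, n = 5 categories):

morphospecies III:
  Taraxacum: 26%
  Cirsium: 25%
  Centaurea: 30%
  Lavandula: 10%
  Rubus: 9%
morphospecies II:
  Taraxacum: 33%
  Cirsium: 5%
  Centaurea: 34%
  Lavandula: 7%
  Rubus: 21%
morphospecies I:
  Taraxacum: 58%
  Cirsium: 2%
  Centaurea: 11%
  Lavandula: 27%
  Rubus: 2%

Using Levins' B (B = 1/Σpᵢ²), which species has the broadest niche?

Convert percentages to proportions (divide by 100).
Σp_IIIᵢ² = 0.26² + 0.25² + 0.30² + 0.10² + 0.09² = 0.0676 + 0.0625 + 0.0900 + 0.0100 + 0.0081 = 0.2382
B_III = 1 / 0.2382 = 4.1982
Σp_IIᵢ² = 0.33² + 0.05² + 0.34² + 0.07² + 0.21² = 0.1089 + 0.0025 + 0.1156 + 0.0049 + 0.0441 = 0.2760
B_II = 1 / 0.2760 = 3.6232
Σp_Iᵢ² = 0.58² + 0.02² + 0.11² + 0.27² + 0.02² = 0.3364 + 0.0004 + 0.0121 + 0.0729 + 0.0004 = 0.4222
B_I = 1 / 0.4222 = 2.3685
Highest B → broadest niche (most generalist): morphospecies III (B = 4.20).

morphospecies III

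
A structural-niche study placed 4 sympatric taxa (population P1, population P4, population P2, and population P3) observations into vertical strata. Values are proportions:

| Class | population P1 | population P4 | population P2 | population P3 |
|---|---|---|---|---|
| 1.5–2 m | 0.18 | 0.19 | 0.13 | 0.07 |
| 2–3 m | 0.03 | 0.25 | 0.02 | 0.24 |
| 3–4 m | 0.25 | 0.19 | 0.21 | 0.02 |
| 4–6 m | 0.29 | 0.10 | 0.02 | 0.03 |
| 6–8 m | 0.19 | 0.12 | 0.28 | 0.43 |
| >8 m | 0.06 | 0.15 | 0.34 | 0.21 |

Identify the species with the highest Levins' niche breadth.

population P4

Σp_P1ᵢ² = 0.18² + 0.03² + 0.25² + 0.29² + 0.19² + 0.06² = 0.0324 + 0.0009 + 0.0625 + 0.0841 + 0.0361 + 0.0036 = 0.2196
B_P1 = 1 / 0.2196 = 4.5537
Σp_P4ᵢ² = 0.19² + 0.25² + 0.19² + 0.10² + 0.12² + 0.15² = 0.0361 + 0.0625 + 0.0361 + 0.0100 + 0.0144 + 0.0225 = 0.1816
B_P4 = 1 / 0.1816 = 5.5066
Σp_P2ᵢ² = 0.13² + 0.02² + 0.21² + 0.02² + 0.28² + 0.34² = 0.0169 + 0.0004 + 0.0441 + 0.0004 + 0.0784 + 0.1156 = 0.2558
B_P2 = 1 / 0.2558 = 3.9093
Σp_P3ᵢ² = 0.07² + 0.24² + 0.02² + 0.03² + 0.43² + 0.21² = 0.0049 + 0.0576 + 0.0004 + 0.0009 + 0.1849 + 0.0441 = 0.2928
B_P3 = 1 / 0.2928 = 3.4153
Highest B → broadest niche (most generalist): population P4 (B = 5.51).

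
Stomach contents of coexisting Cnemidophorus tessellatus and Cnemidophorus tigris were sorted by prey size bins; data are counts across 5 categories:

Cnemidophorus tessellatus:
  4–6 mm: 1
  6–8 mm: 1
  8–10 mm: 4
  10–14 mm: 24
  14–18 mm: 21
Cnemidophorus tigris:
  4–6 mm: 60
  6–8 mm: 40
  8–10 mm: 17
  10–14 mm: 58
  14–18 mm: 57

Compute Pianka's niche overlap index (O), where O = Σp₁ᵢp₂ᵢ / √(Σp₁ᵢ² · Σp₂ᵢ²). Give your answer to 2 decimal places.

0.78

Proportions for Cnemidophorus tessellatus (n=51): 1/51=0.0196, 1/51=0.0196, 4/51=0.0784, 24/51=0.4706, 21/51=0.4118
Proportions for Cnemidophorus tigris (n=232): 60/232=0.2586, 40/232=0.1724, 17/232=0.0733, 58/232=0.2500, 57/232=0.2457
Σ p₁ᵢp₂ᵢ = 0.005069 + 0.003379 + 0.005747 + 0.117650 + 0.101179 = 0.233024
Σp_1ᵢ² = 0.0196² + 0.0196² + 0.0784² + 0.4706² + 0.4118² = 0.000384 + 0.000384 + 0.006147 + 0.221464 + 0.169579 = 0.397958
Σp_2ᵢ² = 0.2586² + 0.1724² + 0.0733² + 0.2500² + 0.2457² = 0.066874 + 0.029722 + 0.005373 + 0.062500 + 0.060368 = 0.224837
O = 0.233024 / √(0.397958 × 0.224837) = 0.233024 / 0.2991249 = 0.7790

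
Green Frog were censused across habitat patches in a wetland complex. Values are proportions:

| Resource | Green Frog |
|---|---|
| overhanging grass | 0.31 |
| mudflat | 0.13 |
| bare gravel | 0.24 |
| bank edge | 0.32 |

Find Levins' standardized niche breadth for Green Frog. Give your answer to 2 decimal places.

Σpᵢ² = 0.31² + 0.13² + 0.24² + 0.32² = 0.0961 + 0.0169 + 0.0576 + 0.1024 = 0.2730
B = 1 / 0.2730 = 3.6630
Bₛ = (B − 1)/(n − 1) = (3.6630 − 1)/(4 − 1) = 2.6630/3 = 0.8877

0.89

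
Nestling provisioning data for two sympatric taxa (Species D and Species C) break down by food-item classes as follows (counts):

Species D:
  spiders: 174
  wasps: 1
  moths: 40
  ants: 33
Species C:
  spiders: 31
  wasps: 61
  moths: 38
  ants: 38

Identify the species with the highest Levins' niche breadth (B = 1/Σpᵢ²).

Proportions for Species D (n=248): 174/248=0.7016, 1/248=0.0040, 40/248=0.1613, 33/248=0.1331
Proportions for Species C (n=168): 31/168=0.1845, 61/168=0.3631, 38/168=0.2262, 38/168=0.2262
Σp_Dᵢ² = 0.7016² + 0.0040² + 0.1613² + 0.1331² = 0.492243 + 0.000016 + 0.026018 + 0.017716 = 0.535993
B_D = 1 / 0.535993 = 1.8657
Σp_Cᵢ² = 0.1845² + 0.3631² + 0.2262² + 0.2262² = 0.034040 + 0.131842 + 0.051166 + 0.051166 = 0.268214
B_C = 1 / 0.268214 = 3.7284
Highest B → broadest niche (most generalist): Species C (B = 3.73).

Species C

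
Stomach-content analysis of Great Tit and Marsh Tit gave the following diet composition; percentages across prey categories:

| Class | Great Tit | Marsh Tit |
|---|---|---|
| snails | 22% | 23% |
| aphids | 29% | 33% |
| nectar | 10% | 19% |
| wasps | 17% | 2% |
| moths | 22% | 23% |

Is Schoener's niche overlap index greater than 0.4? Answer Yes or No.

Yes

Convert percentages to proportions (divide by 100).
Σ|p₁ᵢ − p₂ᵢ| = 0.01 + 0.04 + 0.09 + 0.15 + 0.01 = 0.30
D = 1 − ½ × 0.30 = 1 − 0.150 = 0.8500
D = 0.8500 > 0.4 → Yes.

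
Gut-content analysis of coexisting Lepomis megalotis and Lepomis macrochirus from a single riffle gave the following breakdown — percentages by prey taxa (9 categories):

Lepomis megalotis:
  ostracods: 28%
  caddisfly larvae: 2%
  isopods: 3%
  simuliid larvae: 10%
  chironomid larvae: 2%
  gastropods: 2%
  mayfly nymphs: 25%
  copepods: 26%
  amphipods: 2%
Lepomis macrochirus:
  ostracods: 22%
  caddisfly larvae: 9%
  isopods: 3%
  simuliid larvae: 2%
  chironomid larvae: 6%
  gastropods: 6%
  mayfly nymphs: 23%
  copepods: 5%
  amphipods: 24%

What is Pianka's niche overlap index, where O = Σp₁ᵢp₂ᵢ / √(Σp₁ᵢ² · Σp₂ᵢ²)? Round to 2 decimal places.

0.73

Convert percentages to proportions (divide by 100).
Σ p₁ᵢp₂ᵢ = 0.0616 + 0.0018 + 0.0009 + 0.0020 + 0.0012 + 0.0012 + 0.0575 + 0.0130 + 0.0048 = 0.1440
Σp_1ᵢ² = 0.28² + 0.02² + 0.03² + 0.10² + 0.02² + 0.02² + 0.25² + 0.26² + 0.02² = 0.0784 + 0.0004 + 0.0009 + 0.0100 + 0.0004 + 0.0004 + 0.0625 + 0.0676 + 0.0004 = 0.2210
Σp_2ᵢ² = 0.22² + 0.09² + 0.03² + 0.02² + 0.06² + 0.06² + 0.23² + 0.05² + 0.24² = 0.0484 + 0.0081 + 0.0009 + 0.0004 + 0.0036 + 0.0036 + 0.0529 + 0.0025 + 0.0576 = 0.1780
O = 0.1440 / √(0.2210 × 0.1780) = 0.1440 / 0.19834 = 0.7260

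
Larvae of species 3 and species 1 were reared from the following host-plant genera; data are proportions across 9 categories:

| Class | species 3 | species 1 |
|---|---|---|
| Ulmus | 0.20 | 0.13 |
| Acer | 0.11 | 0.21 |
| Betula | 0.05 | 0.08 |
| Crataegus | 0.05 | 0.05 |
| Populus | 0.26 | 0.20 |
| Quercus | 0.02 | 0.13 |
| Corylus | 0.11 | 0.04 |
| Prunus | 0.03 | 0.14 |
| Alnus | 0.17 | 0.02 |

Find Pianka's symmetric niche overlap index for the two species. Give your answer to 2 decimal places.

0.78

Σ p₁ᵢp₂ᵢ = 0.0260 + 0.0231 + 0.0040 + 0.0025 + 0.0520 + 0.0026 + 0.0044 + 0.0042 + 0.0034 = 0.1222
Σp_1ᵢ² = 0.20² + 0.11² + 0.05² + 0.05² + 0.26² + 0.02² + 0.11² + 0.03² + 0.17² = 0.0400 + 0.0121 + 0.0025 + 0.0025 + 0.0676 + 0.0004 + 0.0121 + 0.0009 + 0.0289 = 0.1670
Σp_2ᵢ² = 0.13² + 0.21² + 0.08² + 0.05² + 0.20² + 0.13² + 0.04² + 0.14² + 0.02² = 0.0169 + 0.0441 + 0.0064 + 0.0025 + 0.0400 + 0.0169 + 0.0016 + 0.0196 + 0.0004 = 0.1484
O = 0.1222 / √(0.1670 × 0.1484) = 0.1222 / 0.15743 = 0.7762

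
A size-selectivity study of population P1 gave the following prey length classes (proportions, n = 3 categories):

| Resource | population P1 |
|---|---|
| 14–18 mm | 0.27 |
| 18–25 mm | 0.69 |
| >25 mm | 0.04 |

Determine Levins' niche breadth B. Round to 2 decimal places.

1.82

Σpᵢ² = 0.27² + 0.69² + 0.04² = 0.0729 + 0.4761 + 0.0016 = 0.5506
B = 1 / 0.5506 = 1.8162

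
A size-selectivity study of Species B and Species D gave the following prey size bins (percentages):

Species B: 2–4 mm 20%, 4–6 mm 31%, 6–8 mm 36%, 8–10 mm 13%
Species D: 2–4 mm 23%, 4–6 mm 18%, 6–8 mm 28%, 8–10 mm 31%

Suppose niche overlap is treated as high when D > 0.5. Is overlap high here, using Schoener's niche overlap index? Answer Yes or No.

Convert percentages to proportions (divide by 100).
Σ|p₁ᵢ − p₂ᵢ| = 0.03 + 0.13 + 0.08 + 0.18 = 0.42
D = 1 − ½ × 0.42 = 1 − 0.210 = 0.7900
D = 0.7900 > 0.5 → Yes.

Yes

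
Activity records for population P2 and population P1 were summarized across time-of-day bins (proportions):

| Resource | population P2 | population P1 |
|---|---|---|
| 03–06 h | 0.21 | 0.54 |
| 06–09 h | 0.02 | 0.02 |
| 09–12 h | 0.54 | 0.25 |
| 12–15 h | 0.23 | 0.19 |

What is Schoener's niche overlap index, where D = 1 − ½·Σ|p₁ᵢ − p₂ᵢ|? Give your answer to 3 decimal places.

Σ|p₁ᵢ − p₂ᵢ| = 0.33 + 0.00 + 0.29 + 0.04 = 0.66
D = 1 − ½ × 0.66 = 1 − 0.330 = 0.67000

0.670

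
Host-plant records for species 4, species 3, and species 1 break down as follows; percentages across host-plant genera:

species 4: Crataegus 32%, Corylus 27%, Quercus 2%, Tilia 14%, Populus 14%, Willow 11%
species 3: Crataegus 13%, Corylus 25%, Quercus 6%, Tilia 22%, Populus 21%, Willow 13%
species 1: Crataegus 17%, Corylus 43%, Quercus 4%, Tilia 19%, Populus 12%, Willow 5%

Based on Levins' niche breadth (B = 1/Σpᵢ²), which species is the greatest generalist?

species 3

Convert percentages to proportions (divide by 100).
Σp_4ᵢ² = 0.32² + 0.27² + 0.02² + 0.14² + 0.14² + 0.11² = 0.1024 + 0.0729 + 0.0004 + 0.0196 + 0.0196 + 0.0121 = 0.2270
B_4 = 1 / 0.2270 = 4.4053
Σp_3ᵢ² = 0.13² + 0.25² + 0.06² + 0.22² + 0.21² + 0.13² = 0.0169 + 0.0625 + 0.0036 + 0.0484 + 0.0441 + 0.0169 = 0.1924
B_3 = 1 / 0.1924 = 5.1975
Σp_1ᵢ² = 0.17² + 0.43² + 0.04² + 0.19² + 0.12² + 0.05² = 0.0289 + 0.1849 + 0.0016 + 0.0361 + 0.0144 + 0.0025 = 0.2684
B_1 = 1 / 0.2684 = 3.7258
Highest B → broadest niche (most generalist): species 3 (B = 5.20).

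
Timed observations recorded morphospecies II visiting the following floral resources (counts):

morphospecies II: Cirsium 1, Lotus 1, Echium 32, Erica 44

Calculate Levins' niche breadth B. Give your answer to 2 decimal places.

2.05

Proportions for morphospecies II (n=78): 1/78=0.0128, 1/78=0.0128, 32/78=0.4103, 44/78=0.5641
Σpᵢ² = 0.0128² + 0.0128² + 0.4103² + 0.5641² = 0.000164 + 0.000164 + 0.168346 + 0.318209 = 0.486883
B = 1 / 0.486883 = 2.0539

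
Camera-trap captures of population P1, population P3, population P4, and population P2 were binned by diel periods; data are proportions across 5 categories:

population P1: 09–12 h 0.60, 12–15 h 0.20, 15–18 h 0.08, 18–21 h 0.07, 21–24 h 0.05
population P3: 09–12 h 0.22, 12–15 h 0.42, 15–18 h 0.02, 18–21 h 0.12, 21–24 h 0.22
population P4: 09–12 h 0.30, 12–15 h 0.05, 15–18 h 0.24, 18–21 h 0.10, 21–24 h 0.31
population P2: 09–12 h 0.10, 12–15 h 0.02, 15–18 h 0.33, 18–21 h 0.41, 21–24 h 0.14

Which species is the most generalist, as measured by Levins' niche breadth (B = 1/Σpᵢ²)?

Σp_P1ᵢ² = 0.60² + 0.20² + 0.08² + 0.07² + 0.05² = 0.3600 + 0.0400 + 0.0064 + 0.0049 + 0.0025 = 0.4138
B_P1 = 1 / 0.4138 = 2.4166
Σp_P3ᵢ² = 0.22² + 0.42² + 0.02² + 0.12² + 0.22² = 0.0484 + 0.1764 + 0.0004 + 0.0144 + 0.0484 = 0.2880
B_P3 = 1 / 0.2880 = 3.4722
Σp_P4ᵢ² = 0.30² + 0.05² + 0.24² + 0.10² + 0.31² = 0.0900 + 0.0025 + 0.0576 + 0.0100 + 0.0961 = 0.2562
B_P4 = 1 / 0.2562 = 3.9032
Σp_P2ᵢ² = 0.10² + 0.02² + 0.33² + 0.41² + 0.14² = 0.0100 + 0.0004 + 0.1089 + 0.1681 + 0.0196 = 0.3070
B_P2 = 1 / 0.3070 = 3.2573
Highest B → broadest niche (most generalist): population P4 (B = 3.90).

population P4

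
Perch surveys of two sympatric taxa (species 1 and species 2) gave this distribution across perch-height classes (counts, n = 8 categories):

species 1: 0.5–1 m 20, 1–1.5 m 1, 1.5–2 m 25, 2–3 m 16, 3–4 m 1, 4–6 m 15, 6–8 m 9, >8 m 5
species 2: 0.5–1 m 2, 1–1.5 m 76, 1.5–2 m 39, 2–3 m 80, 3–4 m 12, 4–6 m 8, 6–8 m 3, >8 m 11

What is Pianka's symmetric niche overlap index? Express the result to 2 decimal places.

Proportions for species 1 (n=92): 20/92=0.2174, 1/92=0.0109, 25/92=0.2717, 16/92=0.1739, 1/92=0.0109, 15/92=0.1630, 9/92=0.0978, 5/92=0.0543
Proportions for species 2 (n=231): 2/231=0.0087, 76/231=0.3290, 39/231=0.1688, 80/231=0.3463, 12/231=0.0519, 8/231=0.0346, 3/231=0.0130, 11/231=0.0476
Σ p₁ᵢp₂ᵢ = 0.001891 + 0.003586 + 0.045863 + 0.060222 + 0.000566 + 0.005640 + 0.001271 + 0.002585 = 0.121624
Σp_1ᵢ² = 0.2174² + 0.0109² + 0.2717² + 0.1739² + 0.0109² + 0.1630² + 0.0978² + 0.0543² = 0.047263 + 0.000119 + 0.073821 + 0.030241 + 0.000119 + 0.026569 + 0.009565 + 0.002948 = 0.190645
Σp_2ᵢ² = 0.0087² + 0.3290² + 0.1688² + 0.3463² + 0.0519² + 0.0346² + 0.0130² + 0.0476² = 0.000076 + 0.108241 + 0.028493 + 0.119924 + 0.002694 + 0.001197 + 0.000169 + 0.002266 = 0.263060
O = 0.121624 / √(0.190645 × 0.263060) = 0.121624 / 0.2239444 = 0.5431

0.54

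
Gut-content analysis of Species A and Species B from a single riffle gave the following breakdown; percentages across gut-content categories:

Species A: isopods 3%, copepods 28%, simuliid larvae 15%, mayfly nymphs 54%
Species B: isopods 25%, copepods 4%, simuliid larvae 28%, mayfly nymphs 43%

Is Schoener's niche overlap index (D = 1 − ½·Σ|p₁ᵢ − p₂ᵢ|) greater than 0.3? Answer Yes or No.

Convert percentages to proportions (divide by 100).
Σ|p₁ᵢ − p₂ᵢ| = 0.22 + 0.24 + 0.13 + 0.11 = 0.70
D = 1 − ½ × 0.70 = 1 − 0.350 = 0.6500
D = 0.6500 > 0.3 → Yes.

Yes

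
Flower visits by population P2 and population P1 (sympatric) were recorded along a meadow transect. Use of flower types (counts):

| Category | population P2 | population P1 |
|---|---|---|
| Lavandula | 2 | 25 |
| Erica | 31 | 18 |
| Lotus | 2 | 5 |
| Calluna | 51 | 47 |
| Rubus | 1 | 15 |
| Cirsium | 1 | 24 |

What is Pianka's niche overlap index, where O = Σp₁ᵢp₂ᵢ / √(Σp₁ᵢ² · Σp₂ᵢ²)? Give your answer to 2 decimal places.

Proportions for population P2 (n=88): 2/88=0.0227, 31/88=0.3523, 2/88=0.0227, 51/88=0.5795, 1/88=0.0114, 1/88=0.0114
Proportions for population P1 (n=134): 25/134=0.1866, 18/134=0.1343, 5/134=0.0373, 47/134=0.3507, 15/134=0.1119, 24/134=0.1791
Σ p₁ᵢp₂ᵢ = 0.004236 + 0.047314 + 0.000847 + 0.203231 + 0.001276 + 0.002042 = 0.258946
Σp_1ᵢ² = 0.0227² + 0.3523² + 0.0227² + 0.5795² + 0.0114² + 0.0114² = 0.000515 + 0.124115 + 0.000515 + 0.335820 + 0.000130 + 0.000130 = 0.461225
Σp_2ᵢ² = 0.1866² + 0.1343² + 0.0373² + 0.3507² + 0.1119² + 0.1791² = 0.034820 + 0.018036 + 0.001391 + 0.122990 + 0.012522 + 0.032077 = 0.221836
O = 0.258946 / √(0.461225 × 0.221836) = 0.258946 / 0.3198692 = 0.8095

0.81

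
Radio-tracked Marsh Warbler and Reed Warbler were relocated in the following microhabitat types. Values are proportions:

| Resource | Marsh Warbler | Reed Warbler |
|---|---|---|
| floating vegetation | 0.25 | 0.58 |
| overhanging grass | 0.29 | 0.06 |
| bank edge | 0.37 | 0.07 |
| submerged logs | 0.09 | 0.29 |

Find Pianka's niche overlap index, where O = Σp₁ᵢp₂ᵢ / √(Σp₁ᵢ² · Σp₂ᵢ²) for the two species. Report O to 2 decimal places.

Σ p₁ᵢp₂ᵢ = 0.1450 + 0.0174 + 0.0259 + 0.0261 = 0.2144
Σp_1ᵢ² = 0.25² + 0.29² + 0.37² + 0.09² = 0.0625 + 0.0841 + 0.1369 + 0.0081 = 0.2916
Σp_2ᵢ² = 0.58² + 0.06² + 0.07² + 0.29² = 0.3364 + 0.0036 + 0.0049 + 0.0841 = 0.4290
O = 0.2144 / √(0.2916 × 0.4290) = 0.2144 / 0.35369 = 0.6062

0.61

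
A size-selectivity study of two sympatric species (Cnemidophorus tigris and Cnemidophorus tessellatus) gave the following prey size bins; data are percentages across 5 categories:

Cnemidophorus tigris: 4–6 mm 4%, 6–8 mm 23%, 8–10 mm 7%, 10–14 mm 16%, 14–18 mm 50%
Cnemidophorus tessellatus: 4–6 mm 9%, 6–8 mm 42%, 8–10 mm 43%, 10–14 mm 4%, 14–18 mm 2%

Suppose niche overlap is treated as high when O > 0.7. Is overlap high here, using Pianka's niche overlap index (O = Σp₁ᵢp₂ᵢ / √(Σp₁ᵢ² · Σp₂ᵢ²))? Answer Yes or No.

Convert percentages to proportions (divide by 100).
Σ p₁ᵢp₂ᵢ = 0.0036 + 0.0966 + 0.0301 + 0.0064 + 0.0100 = 0.1467
Σp_1ᵢ² = 0.04² + 0.23² + 0.07² + 0.16² + 0.50² = 0.0016 + 0.0529 + 0.0049 + 0.0256 + 0.2500 = 0.3350
Σp_2ᵢ² = 0.09² + 0.42² + 0.43² + 0.04² + 0.02² = 0.0081 + 0.1764 + 0.1849 + 0.0016 + 0.0004 = 0.3714
O = 0.1467 / √(0.3350 × 0.3714) = 0.1467 / 0.35273 = 0.4159
O = 0.4159 < 0.7 → No.

No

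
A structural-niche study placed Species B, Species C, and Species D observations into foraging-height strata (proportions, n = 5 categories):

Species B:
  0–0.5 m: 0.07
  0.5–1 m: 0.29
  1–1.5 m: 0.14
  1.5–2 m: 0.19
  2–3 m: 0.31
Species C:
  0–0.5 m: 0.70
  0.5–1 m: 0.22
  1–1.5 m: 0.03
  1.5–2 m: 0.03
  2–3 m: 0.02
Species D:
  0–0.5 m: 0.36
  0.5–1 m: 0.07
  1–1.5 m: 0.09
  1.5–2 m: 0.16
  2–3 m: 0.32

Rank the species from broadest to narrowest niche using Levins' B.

Species B > Species D > Species C

Σp_Bᵢ² = 0.07² + 0.29² + 0.14² + 0.19² + 0.31² = 0.0049 + 0.0841 + 0.0196 + 0.0361 + 0.0961 = 0.2408
B_B = 1 / 0.2408 = 4.1528
Σp_Cᵢ² = 0.70² + 0.22² + 0.03² + 0.03² + 0.02² = 0.4900 + 0.0484 + 0.0009 + 0.0009 + 0.0004 = 0.5406
B_C = 1 / 0.5406 = 1.8498
Σp_Dᵢ² = 0.36² + 0.07² + 0.09² + 0.16² + 0.32² = 0.1296 + 0.0049 + 0.0081 + 0.0256 + 0.1024 = 0.2706
B_D = 1 / 0.2706 = 3.6955
Ranking by B (broadest → narrowest): Species B (4.15) > Species D (3.70) > Species C (1.85)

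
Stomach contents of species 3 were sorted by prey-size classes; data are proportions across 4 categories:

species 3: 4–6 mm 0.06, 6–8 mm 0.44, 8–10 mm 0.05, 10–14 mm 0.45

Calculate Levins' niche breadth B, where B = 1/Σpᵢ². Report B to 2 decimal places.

Σpᵢ² = 0.06² + 0.44² + 0.05² + 0.45² = 0.0036 + 0.1936 + 0.0025 + 0.2025 = 0.4022
B = 1 / 0.4022 = 2.4863

2.49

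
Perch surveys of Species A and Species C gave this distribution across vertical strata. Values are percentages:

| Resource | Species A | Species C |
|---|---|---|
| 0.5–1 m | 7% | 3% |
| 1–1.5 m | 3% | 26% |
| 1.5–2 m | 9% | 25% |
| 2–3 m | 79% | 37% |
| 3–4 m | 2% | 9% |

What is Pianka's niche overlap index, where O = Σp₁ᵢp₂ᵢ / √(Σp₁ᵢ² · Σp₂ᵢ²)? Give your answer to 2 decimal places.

0.78

Convert percentages to proportions (divide by 100).
Σ p₁ᵢp₂ᵢ = 0.0021 + 0.0078 + 0.0225 + 0.2923 + 0.0018 = 0.3265
Σp_1ᵢ² = 0.07² + 0.03² + 0.09² + 0.79² + 0.02² = 0.0049 + 0.0009 + 0.0081 + 0.6241 + 0.0004 = 0.6384
Σp_2ᵢ² = 0.03² + 0.26² + 0.25² + 0.37² + 0.09² = 0.0009 + 0.0676 + 0.0625 + 0.1369 + 0.0081 = 0.2760
O = 0.3265 / √(0.6384 × 0.2760) = 0.3265 / 0.41976 = 0.7778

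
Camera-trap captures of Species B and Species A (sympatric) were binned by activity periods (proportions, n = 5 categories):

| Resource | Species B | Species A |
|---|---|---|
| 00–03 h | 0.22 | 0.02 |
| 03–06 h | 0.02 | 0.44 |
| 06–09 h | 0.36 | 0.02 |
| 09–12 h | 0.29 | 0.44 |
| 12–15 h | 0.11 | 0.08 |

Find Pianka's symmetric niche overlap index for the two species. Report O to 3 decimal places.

0.476

Σ p₁ᵢp₂ᵢ = 0.0044 + 0.0088 + 0.0072 + 0.1276 + 0.0088 = 0.1568
Σp_1ᵢ² = 0.22² + 0.02² + 0.36² + 0.29² + 0.11² = 0.0484 + 0.0004 + 0.1296 + 0.0841 + 0.0121 = 0.2746
Σp_2ᵢ² = 0.02² + 0.44² + 0.02² + 0.44² + 0.08² = 0.0004 + 0.1936 + 0.0004 + 0.1936 + 0.0064 = 0.3944
O = 0.1568 / √(0.2746 × 0.3944) = 0.1568 / 0.329093 = 0.47646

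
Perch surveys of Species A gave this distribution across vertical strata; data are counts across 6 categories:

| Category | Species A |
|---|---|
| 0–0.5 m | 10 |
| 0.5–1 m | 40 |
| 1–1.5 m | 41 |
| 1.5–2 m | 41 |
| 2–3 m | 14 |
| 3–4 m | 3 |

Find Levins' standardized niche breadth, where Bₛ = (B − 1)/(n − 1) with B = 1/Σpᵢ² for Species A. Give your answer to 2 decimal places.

0.64

Proportions for Species A (n=149): 10/149=0.0671, 40/149=0.2685, 41/149=0.2752, 41/149=0.2752, 14/149=0.0940, 3/149=0.0201
Σpᵢ² = 0.0671² + 0.2685² + 0.2752² + 0.2752² + 0.0940² + 0.0201² = 0.004502 + 0.072092 + 0.075735 + 0.075735 + 0.008836 + 0.000404 = 0.237304
B = 1 / 0.237304 = 4.2140
Bₛ = (B − 1)/(n − 1) = (4.2140 − 1)/(6 − 1) = 3.2140/5 = 0.6428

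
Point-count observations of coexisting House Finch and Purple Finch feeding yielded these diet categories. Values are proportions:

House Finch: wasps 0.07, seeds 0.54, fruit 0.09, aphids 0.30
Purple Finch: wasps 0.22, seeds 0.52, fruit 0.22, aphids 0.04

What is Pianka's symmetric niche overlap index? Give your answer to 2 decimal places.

Σ p₁ᵢp₂ᵢ = 0.0154 + 0.2808 + 0.0198 + 0.0120 = 0.3280
Σp_1ᵢ² = 0.07² + 0.54² + 0.09² + 0.30² = 0.0049 + 0.2916 + 0.0081 + 0.0900 = 0.3946
Σp_2ᵢ² = 0.22² + 0.52² + 0.22² + 0.04² = 0.0484 + 0.2704 + 0.0484 + 0.0016 = 0.3688
O = 0.3280 / √(0.3946 × 0.3688) = 0.3280 / 0.38148 = 0.8598

0.86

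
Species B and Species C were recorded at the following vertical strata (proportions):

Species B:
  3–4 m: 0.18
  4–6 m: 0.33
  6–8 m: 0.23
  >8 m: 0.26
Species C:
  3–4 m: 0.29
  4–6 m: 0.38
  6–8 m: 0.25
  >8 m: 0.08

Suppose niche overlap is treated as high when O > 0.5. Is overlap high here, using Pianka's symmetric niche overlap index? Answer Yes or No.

Yes

Σ p₁ᵢp₂ᵢ = 0.0522 + 0.1254 + 0.0575 + 0.0208 = 0.2559
Σp_1ᵢ² = 0.18² + 0.33² + 0.23² + 0.26² = 0.0324 + 0.1089 + 0.0529 + 0.0676 = 0.2618
Σp_2ᵢ² = 0.29² + 0.38² + 0.25² + 0.08² = 0.0841 + 0.1444 + 0.0625 + 0.0064 = 0.2974
O = 0.2559 / √(0.2618 × 0.2974) = 0.2559 / 0.27903 = 0.9171
O = 0.9171 > 0.5 → Yes.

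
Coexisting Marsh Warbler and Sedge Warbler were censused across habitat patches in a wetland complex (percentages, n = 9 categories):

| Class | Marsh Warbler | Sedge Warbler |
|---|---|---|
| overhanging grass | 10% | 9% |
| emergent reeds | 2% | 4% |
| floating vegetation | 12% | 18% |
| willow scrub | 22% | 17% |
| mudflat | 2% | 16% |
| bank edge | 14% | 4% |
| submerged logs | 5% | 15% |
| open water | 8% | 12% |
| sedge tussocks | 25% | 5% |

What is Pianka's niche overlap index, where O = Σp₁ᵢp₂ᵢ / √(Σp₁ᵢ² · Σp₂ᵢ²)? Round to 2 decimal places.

0.71

Convert percentages to proportions (divide by 100).
Σ p₁ᵢp₂ᵢ = 0.0090 + 0.0008 + 0.0216 + 0.0374 + 0.0032 + 0.0056 + 0.0075 + 0.0096 + 0.0125 = 0.1072
Σp_1ᵢ² = 0.10² + 0.02² + 0.12² + 0.22² + 0.02² + 0.14² + 0.05² + 0.08² + 0.25² = 0.0100 + 0.0004 + 0.0144 + 0.0484 + 0.0004 + 0.0196 + 0.0025 + 0.0064 + 0.0625 = 0.1646
Σp_2ᵢ² = 0.09² + 0.04² + 0.18² + 0.17² + 0.16² + 0.04² + 0.15² + 0.12² + 0.05² = 0.0081 + 0.0016 + 0.0324 + 0.0289 + 0.0256 + 0.0016 + 0.0225 + 0.0144 + 0.0025 = 0.1376
O = 0.1072 / √(0.1646 × 0.1376) = 0.1072 / 0.15050 = 0.7123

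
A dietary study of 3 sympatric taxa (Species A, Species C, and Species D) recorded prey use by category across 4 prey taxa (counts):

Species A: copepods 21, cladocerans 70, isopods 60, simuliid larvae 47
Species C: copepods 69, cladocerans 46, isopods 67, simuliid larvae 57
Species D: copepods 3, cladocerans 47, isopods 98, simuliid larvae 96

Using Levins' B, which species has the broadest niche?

Proportions for Species A (n=198): 21/198=0.1061, 70/198=0.3535, 60/198=0.3030, 47/198=0.2374
Proportions for Species C (n=239): 69/239=0.2887, 46/239=0.1925, 67/239=0.2803, 57/239=0.2385
Proportions for Species D (n=244): 3/244=0.0123, 47/244=0.1926, 98/244=0.4016, 96/244=0.3934
Σp_Aᵢ² = 0.1061² + 0.3535² + 0.3030² + 0.2374² = 0.011257 + 0.124962 + 0.091809 + 0.056359 = 0.284387
B_A = 1 / 0.284387 = 3.5163
Σp_Cᵢ² = 0.2887² + 0.1925² + 0.2803² + 0.2385² = 0.083348 + 0.037056 + 0.078568 + 0.056882 = 0.255854
B_C = 1 / 0.255854 = 3.9085
Σp_Dᵢ² = 0.0123² + 0.1926² + 0.4016² + 0.3934² = 0.000151 + 0.037095 + 0.161283 + 0.154764 = 0.353293
B_D = 1 / 0.353293 = 2.8305
Highest B → broadest niche (most generalist): Species C (B = 3.91).

Species C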